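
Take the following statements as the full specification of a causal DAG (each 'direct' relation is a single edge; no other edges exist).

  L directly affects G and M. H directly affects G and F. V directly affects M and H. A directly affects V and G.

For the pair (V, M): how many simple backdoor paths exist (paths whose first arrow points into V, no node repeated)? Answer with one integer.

1

A backdoor path from V to M is any simple undirected path whose first edge points into V (i.e. leaves V via a parent).
Parents of V: {A}.
Enumerating:
  P1: V <- A -> G <- L -> M
That exhausts the simple backdoor paths. Count: 1.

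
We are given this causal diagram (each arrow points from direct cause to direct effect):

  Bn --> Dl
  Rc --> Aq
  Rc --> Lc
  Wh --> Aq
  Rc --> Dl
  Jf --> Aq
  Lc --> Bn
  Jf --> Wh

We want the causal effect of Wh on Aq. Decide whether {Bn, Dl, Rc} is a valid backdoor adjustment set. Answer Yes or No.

Backdoor paths from Wh to Aq (paths whose first edge points into Wh):
  P1: Wh <- Jf -> Aq
Condition 1 (no descendant of Wh in the set): holds — descendants of Wh are {Aq}; none are in {Bn, Dl, Rc}.
Condition 2 (every backdoor path blocked by {Bn, Dl, Rc}):
  P1: open — no interior node is in the conditioning set.
{Bn, Dl, Rc} does not satisfy the backdoor criterion.

No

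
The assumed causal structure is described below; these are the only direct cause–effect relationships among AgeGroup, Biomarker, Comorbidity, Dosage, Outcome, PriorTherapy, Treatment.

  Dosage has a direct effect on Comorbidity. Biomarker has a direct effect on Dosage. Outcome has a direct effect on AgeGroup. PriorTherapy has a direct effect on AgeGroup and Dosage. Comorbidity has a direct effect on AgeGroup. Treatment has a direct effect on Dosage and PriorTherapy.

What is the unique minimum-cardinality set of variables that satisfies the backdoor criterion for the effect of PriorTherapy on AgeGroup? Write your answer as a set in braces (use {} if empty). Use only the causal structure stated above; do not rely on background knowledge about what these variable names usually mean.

{Treatment}

Variables eligible for adjustment (non-descendants of PriorTherapy, excluding PriorTherapy and AgeGroup): {Biomarker, Outcome, Treatment}.
Backdoor paths from PriorTherapy to AgeGroup:
  P1: PriorTherapy <- Treatment -> Dosage -> Comorbidity -> AgeGroup
The empty set is not sufficient: P1 (PriorTherapy <- Treatment -> Dosage -> Comorbidity -> AgeGroup) has no collider blocking it and no conditioned non-collider, so it is open.
Try {Treatment}:
  P1: blocked at fork node Treatment ∈ conditioning set.
{Treatment} contains no descendant of PriorTherapy and blocks every backdoor path.
No other singleton works — e.g. {Outcome} leaves P1 open — so {Treatment} is the unique smallest valid adjustment set.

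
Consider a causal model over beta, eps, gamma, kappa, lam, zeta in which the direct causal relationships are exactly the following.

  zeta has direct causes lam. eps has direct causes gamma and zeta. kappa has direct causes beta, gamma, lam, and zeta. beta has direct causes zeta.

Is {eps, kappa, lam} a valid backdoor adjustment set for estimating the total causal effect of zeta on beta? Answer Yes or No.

Backdoor paths from zeta to beta (paths whose first edge points into zeta):
  P1: zeta <- lam -> kappa <- beta
Condition 1 (no descendant of zeta in the set): FAILS — eps and kappa are descendants of zeta.
Condition 2 (every backdoor path blocked by {eps, kappa, lam}):
  P1: blocked at fork node lam ∈ conditioning set.
{eps, kappa, lam} does not satisfy the backdoor criterion.

No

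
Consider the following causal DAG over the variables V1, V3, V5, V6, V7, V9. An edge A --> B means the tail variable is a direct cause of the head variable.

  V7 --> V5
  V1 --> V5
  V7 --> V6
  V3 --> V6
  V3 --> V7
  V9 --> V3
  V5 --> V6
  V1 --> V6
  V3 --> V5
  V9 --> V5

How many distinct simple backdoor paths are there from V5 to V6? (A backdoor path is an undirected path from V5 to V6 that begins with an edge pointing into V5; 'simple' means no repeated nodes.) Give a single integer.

7

A backdoor path from V5 to V6 is any simple undirected path whose first edge points into V5 (i.e. leaves V5 via a parent).
Parents of V5: {V1, V3, V7, V9}.
Enumerating:
  P1: V5 <- V9 -> V3 -> V7 -> V6
  P2: V5 <- V9 -> V3 -> V6
  P3: V5 <- V1 -> V6
  P4: V5 <- V3 -> V7 -> V6
  P5: V5 <- V3 -> V6
  P6: V5 <- V7 <- V3 -> V6
  P7: V5 <- V7 -> V6
That exhausts the simple backdoor paths. Count: 7.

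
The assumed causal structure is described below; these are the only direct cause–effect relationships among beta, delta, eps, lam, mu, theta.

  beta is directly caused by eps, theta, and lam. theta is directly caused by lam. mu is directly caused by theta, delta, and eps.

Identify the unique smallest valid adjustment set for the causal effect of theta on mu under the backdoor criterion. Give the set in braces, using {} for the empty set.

Variables eligible for adjustment (non-descendants of theta, excluding theta and mu): {delta, eps, lam}.
Backdoor paths from theta to mu:
  P1: theta <- lam -> beta <- eps -> mu
Each backdoor path contains an unconditioned collider, so every path is already blocked with the empty conditioning set:
  P1: blocked at collider beta (neither it nor any descendant is in the conditioning set).
The empty set is therefore the unique smallest valid set.

{}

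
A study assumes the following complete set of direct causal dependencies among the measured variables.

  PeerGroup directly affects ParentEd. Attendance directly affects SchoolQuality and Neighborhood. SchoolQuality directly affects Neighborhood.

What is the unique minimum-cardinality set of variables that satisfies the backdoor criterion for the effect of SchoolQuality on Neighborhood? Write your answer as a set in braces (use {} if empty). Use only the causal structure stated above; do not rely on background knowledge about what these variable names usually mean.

Variables eligible for adjustment (non-descendants of SchoolQuality, excluding SchoolQuality and Neighborhood): {Attendance, ParentEd, PeerGroup}.
Backdoor paths from SchoolQuality to Neighborhood:
  P1: SchoolQuality <- Attendance -> Neighborhood
The empty set is not sufficient: P1 (SchoolQuality <- Attendance -> Neighborhood) has no collider blocking it and no conditioned non-collider, so it is open.
Try {Attendance}:
  P1: blocked at fork node Attendance ∈ conditioning set.
{Attendance} contains no descendant of SchoolQuality and blocks every backdoor path.
No other singleton works — e.g. {PeerGroup} leaves P1 open — so {Attendance} is the unique smallest valid adjustment set.

{Attendance}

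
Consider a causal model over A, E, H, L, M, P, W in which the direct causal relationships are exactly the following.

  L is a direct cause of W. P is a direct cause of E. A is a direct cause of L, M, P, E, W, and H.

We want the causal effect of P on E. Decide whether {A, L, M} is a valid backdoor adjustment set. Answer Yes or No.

Backdoor paths from P to E (paths whose first edge points into P):
  P1: P <- A -> E
Condition 1 (no descendant of P in the set): holds — descendants of P are {E}; none are in {A, L, M}.
Condition 2 (every backdoor path blocked by {A, L, M}):
  P1: blocked at fork node A ∈ conditioning set.
{A, L, M} satisfies the backdoor criterion.

Yes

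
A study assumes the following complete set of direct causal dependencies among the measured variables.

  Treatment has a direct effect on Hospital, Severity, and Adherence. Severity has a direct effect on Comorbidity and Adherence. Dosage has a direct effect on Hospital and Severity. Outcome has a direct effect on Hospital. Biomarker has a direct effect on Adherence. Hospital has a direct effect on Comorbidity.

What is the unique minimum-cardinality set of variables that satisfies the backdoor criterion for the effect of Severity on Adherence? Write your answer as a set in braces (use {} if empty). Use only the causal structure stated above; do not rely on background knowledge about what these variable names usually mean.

{Treatment}

Variables eligible for adjustment (non-descendants of Severity, excluding Severity and Adherence): {Biomarker, Dosage, Hospital, Outcome, Treatment}.
Backdoor paths from Severity to Adherence:
  P1: Severity <- Treatment -> Adherence
  P2: Severity <- Dosage -> Hospital <- Treatment -> Adherence
The empty set is not sufficient: P1 (Severity <- Treatment -> Adherence) has no collider blocking it and no conditioned non-collider, so it is open.
Try {Treatment}:
  P1: blocked at fork node Treatment ∈ conditioning set.
  P2: blocked at collider Hospital (neither it nor any descendant is in the conditioning set).
{Treatment} contains no descendant of Severity and blocks every backdoor path.
No other singleton works — e.g. {Dosage} leaves P1 open — so {Treatment} is the unique smallest valid adjustment set.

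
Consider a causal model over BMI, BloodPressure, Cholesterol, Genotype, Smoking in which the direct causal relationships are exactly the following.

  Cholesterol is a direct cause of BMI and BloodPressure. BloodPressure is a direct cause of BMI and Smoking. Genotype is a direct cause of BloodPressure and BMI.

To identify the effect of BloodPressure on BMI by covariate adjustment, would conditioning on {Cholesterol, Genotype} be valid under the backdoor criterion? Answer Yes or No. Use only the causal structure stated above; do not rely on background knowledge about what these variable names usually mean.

Yes

Backdoor paths from BloodPressure to BMI (paths whose first edge points into BloodPressure):
  P1: BloodPressure <- Genotype -> BMI
  P2: BloodPressure <- Cholesterol -> BMI
Condition 1 (no descendant of BloodPressure in the set): holds — descendants of BloodPressure are {BMI, Smoking}; none are in {Cholesterol, Genotype}.
Condition 2 (every backdoor path blocked by {Cholesterol, Genotype}):
  P1: blocked at fork node Genotype ∈ conditioning set.
  P2: blocked at fork node Cholesterol ∈ conditioning set.
{Cholesterol, Genotype} satisfies the backdoor criterion.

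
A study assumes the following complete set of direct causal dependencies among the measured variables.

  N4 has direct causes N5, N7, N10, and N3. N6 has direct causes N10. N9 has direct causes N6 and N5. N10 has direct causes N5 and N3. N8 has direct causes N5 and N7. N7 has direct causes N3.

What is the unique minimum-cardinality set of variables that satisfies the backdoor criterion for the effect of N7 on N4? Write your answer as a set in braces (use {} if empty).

Variables eligible for adjustment (non-descendants of N7, excluding N7 and N4): {N10, N3, N5, N6, N9}.
Backdoor paths from N7 to N4:
  P1: N7 <- N3 -> N10 <- N5 -> N4
  P2: N7 <- N3 -> N10 -> N6 -> N9 <- N5 -> N4
  P3: N7 <- N3 -> N10 -> N4
  P4: N7 <- N3 -> N4
The empty set is not sufficient: P3 (N7 <- N3 -> N10 -> N4) has no collider blocking it and no conditioned non-collider, so it is open.
Try {N3}:
  P1: blocked at fork node N3 ∈ conditioning set.
  P2: blocked at fork node N3 ∈ conditioning set.
  P3: blocked at fork node N3 ∈ conditioning set.
  P4: blocked at fork node N3 ∈ conditioning set.
{N3} contains no descendant of N7 and blocks every backdoor path.
No other singleton works — e.g. {N5} leaves P3 open — so {N3} is the unique smallest valid adjustment set.

{N3}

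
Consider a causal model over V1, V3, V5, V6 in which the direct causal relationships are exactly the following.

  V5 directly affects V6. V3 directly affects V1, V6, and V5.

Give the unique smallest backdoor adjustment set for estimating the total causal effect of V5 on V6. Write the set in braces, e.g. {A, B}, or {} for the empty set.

Variables eligible for adjustment (non-descendants of V5, excluding V5 and V6): {V1, V3}.
Backdoor paths from V5 to V6:
  P1: V5 <- V3 -> V6
The empty set is not sufficient: P1 (V5 <- V3 -> V6) has no collider blocking it and no conditioned non-collider, so it is open.
Try {V3}:
  P1: blocked at fork node V3 ∈ conditioning set.
{V3} contains no descendant of V5 and blocks every backdoor path.
No other singleton works — e.g. {V1} leaves P1 open — so {V3} is the unique smallest valid adjustment set.

{V3}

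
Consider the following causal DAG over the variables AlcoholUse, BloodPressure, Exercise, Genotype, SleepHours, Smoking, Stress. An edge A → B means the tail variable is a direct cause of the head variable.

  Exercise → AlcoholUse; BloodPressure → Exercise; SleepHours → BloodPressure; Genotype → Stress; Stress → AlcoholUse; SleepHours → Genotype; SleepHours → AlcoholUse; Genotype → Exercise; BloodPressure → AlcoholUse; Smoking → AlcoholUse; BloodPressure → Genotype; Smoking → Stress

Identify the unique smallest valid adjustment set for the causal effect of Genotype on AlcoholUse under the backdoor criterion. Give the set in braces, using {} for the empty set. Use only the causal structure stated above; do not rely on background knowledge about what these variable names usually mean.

Variables eligible for adjustment (non-descendants of Genotype, excluding Genotype and AlcoholUse): {BloodPressure, SleepHours, Smoking}.
Backdoor paths from Genotype to AlcoholUse:
  P1: Genotype <- SleepHours -> BloodPressure -> Exercise -> AlcoholUse
  P2: Genotype <- SleepHours -> BloodPressure -> AlcoholUse
  P3: Genotype <- SleepHours -> AlcoholUse
  P4: Genotype <- BloodPressure <- SleepHours -> AlcoholUse
  P5: Genotype <- BloodPressure -> Exercise -> AlcoholUse
  P6: Genotype <- BloodPressure -> AlcoholUse
The empty set is not sufficient: P1 (Genotype <- SleepHours -> BloodPressure -> Exercise -> AlcoholUse) has no collider blocking it and no conditioned non-collider, so it is open.
Try {BloodPressure, SleepHours}:
  P1: blocked at fork node SleepHours ∈ conditioning set.
  P2: blocked at fork node SleepHours ∈ conditioning set.
  P3: blocked at fork node SleepHours ∈ conditioning set.
  P4: blocked at chain node BloodPressure ∈ conditioning set.
  P5: blocked at fork node BloodPressure ∈ conditioning set.
  P6: blocked at fork node BloodPressure ∈ conditioning set.
{BloodPressure, SleepHours} contains no descendant of Genotype and blocks every backdoor path.
Every element of {BloodPressure, SleepHours} is needed (dropping BloodPressure leaves P5 open; dropping SleepHours leaves P3 open), so no proper subset is valid.
Among all size-2 subsets of the eligible variables, only {BloodPressure, SleepHours} blocks every backdoor path, so it is the unique smallest valid adjustment set.

{BloodPressure, SleepHours}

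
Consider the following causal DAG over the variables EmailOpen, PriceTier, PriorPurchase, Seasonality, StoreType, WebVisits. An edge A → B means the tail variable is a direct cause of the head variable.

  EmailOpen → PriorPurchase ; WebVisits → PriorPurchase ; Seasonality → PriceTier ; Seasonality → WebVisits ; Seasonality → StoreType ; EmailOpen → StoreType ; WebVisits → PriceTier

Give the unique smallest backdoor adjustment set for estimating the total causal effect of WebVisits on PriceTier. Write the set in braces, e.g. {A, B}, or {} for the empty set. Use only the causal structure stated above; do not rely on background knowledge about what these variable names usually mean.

Variables eligible for adjustment (non-descendants of WebVisits, excluding WebVisits and PriceTier): {EmailOpen, Seasonality, StoreType}.
Backdoor paths from WebVisits to PriceTier:
  P1: WebVisits <- Seasonality -> PriceTier
The empty set is not sufficient: P1 (WebVisits <- Seasonality -> PriceTier) has no collider blocking it and no conditioned non-collider, so it is open.
Try {Seasonality}:
  P1: blocked at fork node Seasonality ∈ conditioning set.
{Seasonality} contains no descendant of WebVisits and blocks every backdoor path.
No other singleton works — e.g. {EmailOpen} leaves P1 open — so {Seasonality} is the unique smallest valid adjustment set.

{Seasonality}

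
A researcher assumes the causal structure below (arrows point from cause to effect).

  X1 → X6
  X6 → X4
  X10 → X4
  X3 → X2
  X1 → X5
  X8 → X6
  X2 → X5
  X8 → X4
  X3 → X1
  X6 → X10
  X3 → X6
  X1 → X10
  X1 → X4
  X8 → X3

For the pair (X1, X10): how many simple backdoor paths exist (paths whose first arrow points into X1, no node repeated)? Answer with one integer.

A backdoor path from X1 to X10 is any simple undirected path whose first edge points into X1 (i.e. leaves X1 via a parent).
Parents of X1: {X3}.
Enumerating:
  P1: X1 <- X3 <- X8 -> X6 -> X10
  P2: X1 <- X3 <- X8 -> X6 -> X4 <- X10
  P3: X1 <- X3 <- X8 -> X4 <- X6 -> X10
  P4: X1 <- X3 <- X8 -> X4 <- X10
  P5: X1 <- X3 -> X6 <- X8 -> X4 <- X10
  P6: X1 <- X3 -> X6 -> X10
  P7: X1 <- X3 -> X6 -> X4 <- X10
That exhausts the simple backdoor paths. Count: 7.

7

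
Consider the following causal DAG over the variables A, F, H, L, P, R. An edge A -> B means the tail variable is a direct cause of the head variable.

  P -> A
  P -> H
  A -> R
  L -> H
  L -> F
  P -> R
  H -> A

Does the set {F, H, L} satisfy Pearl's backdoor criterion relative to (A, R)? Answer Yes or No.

Backdoor paths from A to R (paths whose first edge points into A):
  P1: A <- P -> R
  P2: A <- H <- P -> R
Condition 1 (no descendant of A in the set): holds — descendants of A are {R}; none are in {F, H, L}.
Condition 2 (every backdoor path blocked by {F, H, L}):
  P1: open — no interior node is in the conditioning set.
  P2: blocked at chain node H ∈ conditioning set.
{F, H, L} does not satisfy the backdoor criterion.

No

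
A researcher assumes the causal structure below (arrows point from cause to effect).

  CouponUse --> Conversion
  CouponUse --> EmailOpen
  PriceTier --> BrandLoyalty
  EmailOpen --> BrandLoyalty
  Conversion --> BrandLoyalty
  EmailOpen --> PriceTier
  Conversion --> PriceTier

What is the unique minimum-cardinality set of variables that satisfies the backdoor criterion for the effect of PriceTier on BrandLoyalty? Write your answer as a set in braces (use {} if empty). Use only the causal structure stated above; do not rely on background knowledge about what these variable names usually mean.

Variables eligible for adjustment (non-descendants of PriceTier, excluding PriceTier and BrandLoyalty): {Conversion, CouponUse, EmailOpen}.
Backdoor paths from PriceTier to BrandLoyalty:
  P1: PriceTier <- Conversion <- CouponUse -> EmailOpen -> BrandLoyalty
  P2: PriceTier <- Conversion -> BrandLoyalty
  P3: PriceTier <- EmailOpen <- CouponUse -> Conversion -> BrandLoyalty
  P4: PriceTier <- EmailOpen -> BrandLoyalty
The empty set is not sufficient: P1 (PriceTier <- Conversion <- CouponUse -> EmailOpen -> BrandLoyalty) has no collider blocking it and no conditioned non-collider, so it is open.
Try {Conversion, EmailOpen}:
  P1: blocked at chain node Conversion ∈ conditioning set.
  P2: blocked at fork node Conversion ∈ conditioning set.
  P3: blocked at chain node EmailOpen ∈ conditioning set.
  P4: blocked at fork node EmailOpen ∈ conditioning set.
{Conversion, EmailOpen} contains no descendant of PriceTier and blocks every backdoor path.
Every element of {Conversion, EmailOpen} is needed (dropping Conversion leaves P2 open; dropping EmailOpen leaves P4 open), so no proper subset is valid.
Among all size-2 subsets of the eligible variables, only {Conversion, EmailOpen} blocks every backdoor path, so it is the unique smallest valid adjustment set.

{Conversion, EmailOpen}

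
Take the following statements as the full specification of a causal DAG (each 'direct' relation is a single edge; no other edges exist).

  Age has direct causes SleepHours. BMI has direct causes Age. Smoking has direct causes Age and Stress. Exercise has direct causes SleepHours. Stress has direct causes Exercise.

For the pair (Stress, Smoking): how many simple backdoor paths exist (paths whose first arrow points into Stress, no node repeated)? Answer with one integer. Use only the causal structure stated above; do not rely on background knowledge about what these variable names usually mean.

1

A backdoor path from Stress to Smoking is any simple undirected path whose first edge points into Stress (i.e. leaves Stress via a parent).
Parents of Stress: {Exercise}.
Enumerating:
  P1: Stress <- Exercise <- SleepHours -> Age -> Smoking
That exhausts the simple backdoor paths. Count: 1.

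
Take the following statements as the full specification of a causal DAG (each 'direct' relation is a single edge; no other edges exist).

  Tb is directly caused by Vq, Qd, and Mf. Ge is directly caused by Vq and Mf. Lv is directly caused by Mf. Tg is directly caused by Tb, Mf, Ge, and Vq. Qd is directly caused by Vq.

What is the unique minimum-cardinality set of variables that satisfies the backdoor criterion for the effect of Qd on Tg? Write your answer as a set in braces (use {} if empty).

{Vq}

Variables eligible for adjustment (non-descendants of Qd, excluding Qd and Tg): {Ge, Lv, Mf, Vq}.
Backdoor paths from Qd to Tg:
  P1: Qd <- Vq -> Ge <- Mf -> Tb -> Tg
  P2: Qd <- Vq -> Ge <- Mf -> Tg
  P3: Qd <- Vq -> Ge -> Tg
  P4: Qd <- Vq -> Tb <- Mf -> Ge -> Tg
  P5: Qd <- Vq -> Tb <- Mf -> Tg
  P6: Qd <- Vq -> Tb -> Tg
  P7: Qd <- Vq -> Tg
The empty set is not sufficient: P3 (Qd <- Vq -> Ge -> Tg) has no collider blocking it and no conditioned non-collider, so it is open.
Try {Vq}:
  P1: blocked at fork node Vq ∈ conditioning set.
  P2: blocked at fork node Vq ∈ conditioning set.
  P3: blocked at fork node Vq ∈ conditioning set.
  P4: blocked at fork node Vq ∈ conditioning set.
  P5: blocked at fork node Vq ∈ conditioning set.
  P6: blocked at fork node Vq ∈ conditioning set.
  P7: blocked at fork node Vq ∈ conditioning set.
{Vq} contains no descendant of Qd and blocks every backdoor path.
No other singleton works — e.g. {Mf} leaves P3 open — so {Vq} is the unique smallest valid adjustment set.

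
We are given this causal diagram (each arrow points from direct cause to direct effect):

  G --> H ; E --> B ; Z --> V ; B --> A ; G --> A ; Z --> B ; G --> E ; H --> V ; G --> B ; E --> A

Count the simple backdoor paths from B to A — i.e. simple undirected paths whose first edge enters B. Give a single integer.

6

A backdoor path from B to A is any simple undirected path whose first edge points into B (i.e. leaves B via a parent).
Parents of B: {E, G, Z}.
Enumerating:
  P1: B <- Z -> V <- H <- G -> E -> A
  P2: B <- Z -> V <- H <- G -> A
  P3: B <- G -> E -> A
  P4: B <- G -> A
  P5: B <- E <- G -> A
  P6: B <- E -> A
That exhausts the simple backdoor paths. Count: 6.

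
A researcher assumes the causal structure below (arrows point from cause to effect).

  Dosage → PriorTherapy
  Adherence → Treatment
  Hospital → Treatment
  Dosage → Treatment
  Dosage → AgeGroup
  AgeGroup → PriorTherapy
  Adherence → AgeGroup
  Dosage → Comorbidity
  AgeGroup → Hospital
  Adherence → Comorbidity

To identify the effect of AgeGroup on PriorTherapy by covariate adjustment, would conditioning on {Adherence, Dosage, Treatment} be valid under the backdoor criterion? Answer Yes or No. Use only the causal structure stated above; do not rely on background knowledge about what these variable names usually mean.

Backdoor paths from AgeGroup to PriorTherapy (paths whose first edge points into AgeGroup):
  P1: AgeGroup <- Adherence -> Comorbidity <- Dosage -> PriorTherapy
  P2: AgeGroup <- Adherence -> Treatment <- Dosage -> PriorTherapy
  P3: AgeGroup <- Dosage -> PriorTherapy
Condition 1 (no descendant of AgeGroup in the set): FAILS — Treatment is a descendant of AgeGroup.
Condition 2 (every backdoor path blocked by {Adherence, Dosage, Treatment}):
  P1: blocked at fork node Adherence ∈ conditioning set.
  P2: blocked at fork node Adherence ∈ conditioning set.
  P3: blocked at fork node Dosage ∈ conditioning set.
{Adherence, Dosage, Treatment} does not satisfy the backdoor criterion.

No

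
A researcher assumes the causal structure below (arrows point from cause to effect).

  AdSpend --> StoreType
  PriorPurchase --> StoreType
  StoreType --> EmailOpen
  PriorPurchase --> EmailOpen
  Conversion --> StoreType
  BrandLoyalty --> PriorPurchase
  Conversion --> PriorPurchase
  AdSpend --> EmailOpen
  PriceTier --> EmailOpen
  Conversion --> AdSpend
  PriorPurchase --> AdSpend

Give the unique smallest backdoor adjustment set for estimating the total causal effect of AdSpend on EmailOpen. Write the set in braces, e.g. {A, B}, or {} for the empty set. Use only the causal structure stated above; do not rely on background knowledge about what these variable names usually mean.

{Conversion, PriorPurchase}

Variables eligible for adjustment (non-descendants of AdSpend, excluding AdSpend and EmailOpen): {BrandLoyalty, Conversion, PriceTier, PriorPurchase}.
Backdoor paths from AdSpend to EmailOpen:
  P1: AdSpend <- Conversion -> PriorPurchase -> StoreType -> EmailOpen
  P2: AdSpend <- Conversion -> PriorPurchase -> EmailOpen
  P3: AdSpend <- Conversion -> StoreType <- PriorPurchase -> EmailOpen
  P4: AdSpend <- Conversion -> StoreType -> EmailOpen
  P5: AdSpend <- PriorPurchase <- Conversion -> StoreType -> EmailOpen
  P6: AdSpend <- PriorPurchase -> StoreType -> EmailOpen
  P7: AdSpend <- PriorPurchase -> EmailOpen
The empty set is not sufficient: P1 (AdSpend <- Conversion -> PriorPurchase -> StoreType -> EmailOpen) has no collider blocking it and no conditioned non-collider, so it is open.
Try {Conversion, PriorPurchase}:
  P1: blocked at fork node Conversion ∈ conditioning set.
  P2: blocked at fork node Conversion ∈ conditioning set.
  P3: blocked at fork node Conversion ∈ conditioning set.
  P4: blocked at fork node Conversion ∈ conditioning set.
  P5: blocked at chain node PriorPurchase ∈ conditioning set.
  P6: blocked at fork node PriorPurchase ∈ conditioning set.
  P7: blocked at fork node PriorPurchase ∈ conditioning set.
{Conversion, PriorPurchase} contains no descendant of AdSpend and blocks every backdoor path.
Every element of {Conversion, PriorPurchase} is needed (dropping Conversion leaves P4 open; dropping PriorPurchase leaves P6 open), so no proper subset is valid.
Among all size-2 subsets of the eligible variables, only {Conversion, PriorPurchase} blocks every backdoor path, so it is the unique smallest valid adjustment set.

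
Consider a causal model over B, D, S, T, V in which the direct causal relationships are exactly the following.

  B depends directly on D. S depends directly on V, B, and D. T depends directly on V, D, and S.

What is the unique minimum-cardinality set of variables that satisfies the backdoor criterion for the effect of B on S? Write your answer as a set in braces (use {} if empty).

Variables eligible for adjustment (non-descendants of B, excluding B and S): {D, V}.
Backdoor paths from B to S:
  P1: B <- D -> S
  P2: B <- D -> T <- V -> S
  P3: B <- D -> T <- S
The empty set is not sufficient: P1 (B <- D -> S) has no collider blocking it and no conditioned non-collider, so it is open.
Try {D}:
  P1: blocked at fork node D ∈ conditioning set.
  P2: blocked at fork node D ∈ conditioning set.
  P3: blocked at fork node D ∈ conditioning set.
{D} contains no descendant of B and blocks every backdoor path.
No other singleton works — e.g. {V} leaves P1 open — so {D} is the unique smallest valid adjustment set.

{D}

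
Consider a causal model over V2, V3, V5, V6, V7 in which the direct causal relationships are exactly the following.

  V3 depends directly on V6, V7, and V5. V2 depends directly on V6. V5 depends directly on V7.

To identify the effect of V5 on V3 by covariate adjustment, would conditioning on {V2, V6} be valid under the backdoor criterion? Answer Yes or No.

Backdoor paths from V5 to V3 (paths whose first edge points into V5):
  P1: V5 <- V7 -> V3
Condition 1 (no descendant of V5 in the set): holds — descendants of V5 are {V3}; none are in {V2, V6}.
Condition 2 (every backdoor path blocked by {V2, V6}):
  P1: open — no interior node is in the conditioning set.
{V2, V6} does not satisfy the backdoor criterion.

No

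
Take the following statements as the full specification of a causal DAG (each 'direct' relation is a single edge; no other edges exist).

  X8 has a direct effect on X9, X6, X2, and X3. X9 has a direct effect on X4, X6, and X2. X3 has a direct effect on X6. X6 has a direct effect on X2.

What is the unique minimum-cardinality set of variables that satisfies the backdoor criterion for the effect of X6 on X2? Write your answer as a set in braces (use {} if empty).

Variables eligible for adjustment (non-descendants of X6, excluding X6 and X2): {X3, X4, X8, X9}.
Backdoor paths from X6 to X2:
  P1: X6 <- X8 -> X9 -> X2
  P2: X6 <- X8 -> X2
  P3: X6 <- X9 <- X8 -> X2
  P4: X6 <- X9 -> X2
  P5: X6 <- X3 <- X8 -> X9 -> X2
  P6: X6 <- X3 <- X8 -> X2
The empty set is not sufficient: P1 (X6 <- X8 -> X9 -> X2) has no collider blocking it and no conditioned non-collider, so it is open.
Try {X8, X9}:
  P1: blocked at fork node X8 ∈ conditioning set.
  P2: blocked at fork node X8 ∈ conditioning set.
  P3: blocked at chain node X9 ∈ conditioning set.
  P4: blocked at fork node X9 ∈ conditioning set.
  P5: blocked at fork node X8 ∈ conditioning set.
  P6: blocked at fork node X8 ∈ conditioning set.
{X8, X9} contains no descendant of X6 and blocks every backdoor path.
Every element of {X8, X9} is needed (dropping X8 leaves P2 open; dropping X9 leaves P4 open), so no proper subset is valid.
Among all size-2 subsets of the eligible variables, only {X8, X9} blocks every backdoor path, so it is the unique smallest valid adjustment set.

{X8, X9}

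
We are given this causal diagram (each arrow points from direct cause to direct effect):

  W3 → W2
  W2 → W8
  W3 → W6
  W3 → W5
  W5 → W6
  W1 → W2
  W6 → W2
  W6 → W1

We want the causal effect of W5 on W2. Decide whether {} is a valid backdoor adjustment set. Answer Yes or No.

No

Backdoor paths from W5 to W2 (paths whose first edge points into W5):
  P1: W5 <- W3 -> W6 -> W1 -> W2
  P2: W5 <- W3 -> W6 -> W2
  P3: W5 <- W3 -> W2
Condition 1 (no descendant of W5 in the set): holds — descendants of W5 are {W1, W2, W6, W8}; none are in {}.
Condition 2 (every backdoor path blocked by {}):
  P1: open — no interior node is in the conditioning set.
  P2: open — no interior node is in the conditioning set.
  P3: open — no interior node is in the conditioning set.
{} does not satisfy the backdoor criterion.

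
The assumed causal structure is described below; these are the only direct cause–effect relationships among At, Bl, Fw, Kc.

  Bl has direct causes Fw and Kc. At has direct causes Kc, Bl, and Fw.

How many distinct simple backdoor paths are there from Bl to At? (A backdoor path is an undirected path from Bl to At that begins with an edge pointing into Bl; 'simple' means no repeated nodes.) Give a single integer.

2

A backdoor path from Bl to At is any simple undirected path whose first edge points into Bl (i.e. leaves Bl via a parent).
Parents of Bl: {Fw, Kc}.
Enumerating:
  P1: Bl <- Kc -> At
  P2: Bl <- Fw -> At
That exhausts the simple backdoor paths. Count: 2.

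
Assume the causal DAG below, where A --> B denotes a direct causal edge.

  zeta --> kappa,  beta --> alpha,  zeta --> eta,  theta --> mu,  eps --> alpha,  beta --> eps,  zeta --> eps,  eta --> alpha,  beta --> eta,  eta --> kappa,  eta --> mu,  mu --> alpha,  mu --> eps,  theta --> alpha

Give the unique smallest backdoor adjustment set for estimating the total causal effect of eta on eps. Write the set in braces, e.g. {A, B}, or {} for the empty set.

{beta, zeta}

Variables eligible for adjustment (non-descendants of eta, excluding eta and eps): {beta, theta, zeta}.
Backdoor paths from eta to eps:
  P1: eta <- beta -> eps
  P2: eta <- beta -> alpha <- theta -> mu -> eps
  P3: eta <- beta -> alpha <- mu -> eps
  P4: eta <- beta -> alpha <- eps
  P5: eta <- zeta -> eps
The empty set is not sufficient: P1 (eta <- beta -> eps) has no collider blocking it and no conditioned non-collider, so it is open.
Try {beta, zeta}:
  P1: blocked at fork node beta ∈ conditioning set.
  P2: blocked at fork node beta ∈ conditioning set.
  P3: blocked at fork node beta ∈ conditioning set.
  P4: blocked at fork node beta ∈ conditioning set.
  P5: blocked at fork node zeta ∈ conditioning set.
{beta, zeta} contains no descendant of eta and blocks every backdoor path.
Every element of {beta, zeta} is needed (dropping beta leaves P1 open; dropping zeta leaves P5 open), so no proper subset is valid.
Among all size-2 subsets of the eligible variables, only {beta, zeta} blocks every backdoor path, so it is the unique smallest valid adjustment set.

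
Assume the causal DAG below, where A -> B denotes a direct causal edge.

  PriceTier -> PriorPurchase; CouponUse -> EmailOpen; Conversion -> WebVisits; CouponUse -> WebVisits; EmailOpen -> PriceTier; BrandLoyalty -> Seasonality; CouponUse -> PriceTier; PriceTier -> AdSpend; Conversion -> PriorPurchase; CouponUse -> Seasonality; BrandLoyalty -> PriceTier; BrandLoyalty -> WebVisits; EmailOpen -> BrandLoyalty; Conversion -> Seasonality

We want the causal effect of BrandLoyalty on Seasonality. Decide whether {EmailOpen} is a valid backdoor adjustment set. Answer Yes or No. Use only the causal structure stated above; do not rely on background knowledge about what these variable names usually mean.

Yes

Backdoor paths from BrandLoyalty to Seasonality (paths whose first edge points into BrandLoyalty):
  P1: BrandLoyalty <- EmailOpen <- CouponUse -> PriceTier -> PriorPurchase <- Conversion -> Seasonality
  P2: BrandLoyalty <- EmailOpen <- CouponUse -> Seasonality
  P3: BrandLoyalty <- EmailOpen <- CouponUse -> WebVisits <- Conversion -> Seasonality
  P4: BrandLoyalty <- EmailOpen -> PriceTier <- CouponUse -> Seasonality
  P5: BrandLoyalty <- EmailOpen -> PriceTier <- CouponUse -> WebVisits <- Conversion -> Seasonality
  P6: BrandLoyalty <- EmailOpen -> PriceTier -> PriorPurchase <- Conversion -> Seasonality
  P7: BrandLoyalty <- EmailOpen -> PriceTier -> PriorPurchase <- Conversion -> WebVisits <- CouponUse -> Seasonality
Condition 1 (no descendant of BrandLoyalty in the set): holds — descendants of BrandLoyalty are {AdSpend, PriceTier, PriorPurchase, Seasonality, WebVisits}; none are in {EmailOpen}.
Condition 2 (every backdoor path blocked by {EmailOpen}):
  P1: blocked at chain node EmailOpen ∈ conditioning set.
  P2: blocked at chain node EmailOpen ∈ conditioning set.
  P3: blocked at chain node EmailOpen ∈ conditioning set.
  P4: blocked at fork node EmailOpen ∈ conditioning set.
  P5: blocked at fork node EmailOpen ∈ conditioning set.
  P6: blocked at fork node EmailOpen ∈ conditioning set.
  P7: blocked at fork node EmailOpen ∈ conditioning set.
{EmailOpen} satisfies the backdoor criterion.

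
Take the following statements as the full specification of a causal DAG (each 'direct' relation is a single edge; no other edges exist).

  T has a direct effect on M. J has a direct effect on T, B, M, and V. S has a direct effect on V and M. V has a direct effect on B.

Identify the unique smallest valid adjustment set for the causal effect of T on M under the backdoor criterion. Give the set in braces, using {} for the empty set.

Variables eligible for adjustment (non-descendants of T, excluding T and M): {B, J, S, V}.
Backdoor paths from T to M:
  P1: T <- J -> V <- S -> M
  P2: T <- J -> M
  P3: T <- J -> B <- V <- S -> M
The empty set is not sufficient: P2 (T <- J -> M) has no collider blocking it and no conditioned non-collider, so it is open.
Try {J}:
  P1: blocked at fork node J ∈ conditioning set.
  P2: blocked at fork node J ∈ conditioning set.
  P3: blocked at fork node J ∈ conditioning set.
{J} contains no descendant of T and blocks every backdoor path.
No other singleton works — e.g. {S} leaves P2 open — so {J} is the unique smallest valid adjustment set.

{J}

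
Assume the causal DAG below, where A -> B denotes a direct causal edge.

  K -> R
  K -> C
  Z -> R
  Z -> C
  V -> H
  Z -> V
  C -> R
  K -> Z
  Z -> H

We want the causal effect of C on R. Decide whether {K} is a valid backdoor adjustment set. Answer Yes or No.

No

Backdoor paths from C to R (paths whose first edge points into C):
  P1: C <- K -> Z -> R
  P2: C <- K -> R
  P3: C <- Z <- K -> R
  P4: C <- Z -> R
Condition 1 (no descendant of C in the set): holds — descendants of C are {R}; none are in {K}.
Condition 2 (every backdoor path blocked by {K}):
  P1: blocked at fork node K ∈ conditioning set.
  P2: blocked at fork node K ∈ conditioning set.
  P3: blocked at fork node K ∈ conditioning set.
  P4: open — no interior node is in the conditioning set.
{K} does not satisfy the backdoor criterion.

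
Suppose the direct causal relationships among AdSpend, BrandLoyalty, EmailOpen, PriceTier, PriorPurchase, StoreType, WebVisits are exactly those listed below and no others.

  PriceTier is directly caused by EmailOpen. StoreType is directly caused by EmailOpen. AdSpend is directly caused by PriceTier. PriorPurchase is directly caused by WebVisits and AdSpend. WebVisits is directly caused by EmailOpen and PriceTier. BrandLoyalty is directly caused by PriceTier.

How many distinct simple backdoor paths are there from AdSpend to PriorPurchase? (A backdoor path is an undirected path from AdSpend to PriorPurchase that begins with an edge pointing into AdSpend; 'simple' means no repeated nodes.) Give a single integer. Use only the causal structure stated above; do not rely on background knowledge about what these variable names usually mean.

2

A backdoor path from AdSpend to PriorPurchase is any simple undirected path whose first edge points into AdSpend (i.e. leaves AdSpend via a parent).
Parents of AdSpend: {PriceTier}.
Enumerating:
  P1: AdSpend <- PriceTier <- EmailOpen -> WebVisits -> PriorPurchase
  P2: AdSpend <- PriceTier -> WebVisits -> PriorPurchase
That exhausts the simple backdoor paths. Count: 2.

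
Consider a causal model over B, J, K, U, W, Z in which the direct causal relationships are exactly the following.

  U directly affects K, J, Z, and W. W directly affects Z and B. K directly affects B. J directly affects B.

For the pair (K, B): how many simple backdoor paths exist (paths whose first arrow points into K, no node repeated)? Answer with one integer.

A backdoor path from K to B is any simple undirected path whose first edge points into K (i.e. leaves K via a parent).
Parents of K: {U}.
Enumerating:
  P1: K <- U -> W -> B
  P2: K <- U -> Z <- W -> B
  P3: K <- U -> J -> B
That exhausts the simple backdoor paths. Count: 3.

3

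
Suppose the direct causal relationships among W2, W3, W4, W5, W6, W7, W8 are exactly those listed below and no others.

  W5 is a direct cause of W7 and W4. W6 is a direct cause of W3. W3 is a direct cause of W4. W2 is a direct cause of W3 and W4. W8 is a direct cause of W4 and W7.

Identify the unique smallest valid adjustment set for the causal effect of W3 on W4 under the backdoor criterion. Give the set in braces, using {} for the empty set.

Variables eligible for adjustment (non-descendants of W3, excluding W3 and W4): {W2, W5, W6, W7, W8}.
Backdoor paths from W3 to W4:
  P1: W3 <- W2 -> W4
The empty set is not sufficient: P1 (W3 <- W2 -> W4) has no collider blocking it and no conditioned non-collider, so it is open.
Try {W2}:
  P1: blocked at fork node W2 ∈ conditioning set.
{W2} contains no descendant of W3 and blocks every backdoor path.
No other singleton works — e.g. {W8} leaves P1 open — so {W2} is the unique smallest valid adjustment set.

{W2}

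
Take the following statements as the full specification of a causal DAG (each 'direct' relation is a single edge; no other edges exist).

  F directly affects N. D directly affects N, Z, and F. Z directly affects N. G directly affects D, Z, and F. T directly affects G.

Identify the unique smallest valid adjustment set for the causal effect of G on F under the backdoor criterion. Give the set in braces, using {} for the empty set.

Variables eligible for adjustment (non-descendants of G, excluding G and F): {T}.
Backdoor paths from G to F:
  (none)
With no backdoor paths the empty set already satisfies the criterion, and it is trivially minimal.

{}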